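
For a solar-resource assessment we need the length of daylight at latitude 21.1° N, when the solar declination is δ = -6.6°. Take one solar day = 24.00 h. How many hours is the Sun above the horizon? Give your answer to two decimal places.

cos H₀ = −tan φ · tan δ = −tan(+21.1°) × tan(-6.600°) = 0.0446, so H₀ = 1.5261 rad = 87.44°.
Daylight = 2H₀/(2π) × 24.00 h = (1.5261/π) × 24.00 = 11.66 h.

11.66 h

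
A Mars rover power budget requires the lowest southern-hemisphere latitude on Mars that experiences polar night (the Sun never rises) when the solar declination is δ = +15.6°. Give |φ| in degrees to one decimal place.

|φ| = 74.4°

Polar night requires cos H₀ = −tan φ tan δ ≥ 1, i.e. tan φ tan δ ≤ −1.
The boundary is |tan φ| · |tan δ| = 1, so |φ| = 90° − |δ| = 90° − 15.6° = 74.4° in the southern hemisphere.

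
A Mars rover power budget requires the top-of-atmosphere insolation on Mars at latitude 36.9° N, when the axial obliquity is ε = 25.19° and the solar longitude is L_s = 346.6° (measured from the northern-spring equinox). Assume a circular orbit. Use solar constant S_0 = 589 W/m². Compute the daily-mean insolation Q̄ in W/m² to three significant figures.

Solar declination: sin δ = sin ε · sin L_s = sin 25.19° × sin 346.6° = -0.09864, so δ = -5.661°.
cos h₀ = −tan(+36.9°) tan(-5.661°) = 0.0744, h₀ = 1.4963 rad.
Bracket: h₀ sin ϕ sin δ + cos ϕ cos δ sin h₀ = 1.4963×0.60042×-0.09864 + 0.79968×0.99512×0.99723 = -0.088619 + 0.793573 = 0.704954.
Q̄ = (S_0/π) × [bracket] = (589/π) × 0.704954 = 132.2 W/m².

Q̄ ≈ 132 W/m²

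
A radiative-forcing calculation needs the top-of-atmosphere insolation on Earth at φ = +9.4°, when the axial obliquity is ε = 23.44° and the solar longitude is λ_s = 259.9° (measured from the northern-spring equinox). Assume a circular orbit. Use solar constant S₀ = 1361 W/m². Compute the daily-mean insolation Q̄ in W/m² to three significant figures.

Q̄ ≈ 351 W/m²

Solar declination: sin δ = sin ε · sin λ_s = sin 23.44° × sin 259.9° = -0.39162, so δ = -23.056°.
cos H₀ = −tan(+9.4°) tan(-23.056°) = 0.0705, H₀ = 1.5003 rad.
Bracket: H₀ sin φ sin δ + cos φ cos δ sin H₀ = 1.5003×0.16333×-0.39162 + 0.98657×0.92013×0.99751 = -0.095964 + 0.905512 = 0.809548.
Q̄ = (S₀/π) × [bracket] = (1361/π) × 0.809548 = 350.7 W/m².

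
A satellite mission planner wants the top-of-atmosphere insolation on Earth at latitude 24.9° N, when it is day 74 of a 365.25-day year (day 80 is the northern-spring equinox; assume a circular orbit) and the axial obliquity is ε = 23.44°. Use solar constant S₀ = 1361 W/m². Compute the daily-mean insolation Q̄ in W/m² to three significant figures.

Solar longitude: λ_s = 360° × (74 − 80)/365.25 = -5.914°, i.e. -5.914° + 360° = 354.086°.
sin δ = sin 23.44° × sin 354.086° = -0.04098, so δ = -2.349°.
cos H₀ = −tan(+24.9°) tan(-2.349°) = 0.0190, H₀ = 1.5518 rad.
Bracket: H₀ sin φ sin δ + cos φ cos δ sin H₀ = 1.5518×0.42104×-0.04098 + 0.90704×0.99916×0.99982 = -0.026775 + 0.906115 = 0.879340.
Q̄ = (S₀/π) × [bracket] = (1361/π) × 0.879340 = 380.9 W/m².

Q̄ ≈ 381 W/m²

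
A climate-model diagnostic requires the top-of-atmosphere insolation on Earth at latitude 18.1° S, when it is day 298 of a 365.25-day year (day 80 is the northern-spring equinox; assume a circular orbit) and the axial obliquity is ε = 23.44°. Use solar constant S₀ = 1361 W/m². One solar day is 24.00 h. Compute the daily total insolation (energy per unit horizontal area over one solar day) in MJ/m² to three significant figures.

38.9 MJ/m²

Solar longitude: λ_s = 360° × (298 − 80)/365.25 = 214.867°.
sin δ = sin 23.44° × sin 214.867° = -0.22740, so δ = -13.144°.
cos H₀ = −tan(-18.1°) tan(-13.144°) = -0.0763, H₀ = 1.6472 rad.
Bracket: H₀ sin φ sin δ + cos φ cos δ sin H₀ = 1.6472×-0.31068×-0.22740 + 0.95052×0.97380×0.99708 = 0.116372 + 0.922914 = 1.039286.
Q̄ = (S₀/π) × [bracket] = (1361/π) × 1.039286 = 450.24 W/m².
Daily total = Q̄ × 24.00 h × 3600 s/h = 450.24 × 24.00 × 3600 / 10⁶ = 38.90 MJ/m².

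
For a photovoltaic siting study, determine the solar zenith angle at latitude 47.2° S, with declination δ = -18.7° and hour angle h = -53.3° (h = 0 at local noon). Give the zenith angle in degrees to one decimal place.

cos θ_z = sin φ sin δ + cos φ cos δ cos h = 0.235243 + 0.384616 = 0.619859.
θ_z = arccos(0.619859) = 51.7°.

θ_z = 51.7°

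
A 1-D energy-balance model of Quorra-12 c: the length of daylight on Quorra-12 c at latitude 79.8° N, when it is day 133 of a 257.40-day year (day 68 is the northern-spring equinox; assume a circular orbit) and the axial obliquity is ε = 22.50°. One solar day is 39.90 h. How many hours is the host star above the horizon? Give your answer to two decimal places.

Solar longitude: L_s = 360° × (133 − 68)/257.40 = 90.909°.
sin δ = sin 22.50° × sin 90.909° = 0.38264, so δ = +22.497°.
Sunrise equation: cos h₀ = −tan ϕ · tan δ = -2.3018 ≤ −1, so the host star never sets (polar day) and h₀ = π.
Daylight = 2h₀/(2π) × 39.90 h = (3.1416/π) × 39.90 = 39.90 h.

39.90 h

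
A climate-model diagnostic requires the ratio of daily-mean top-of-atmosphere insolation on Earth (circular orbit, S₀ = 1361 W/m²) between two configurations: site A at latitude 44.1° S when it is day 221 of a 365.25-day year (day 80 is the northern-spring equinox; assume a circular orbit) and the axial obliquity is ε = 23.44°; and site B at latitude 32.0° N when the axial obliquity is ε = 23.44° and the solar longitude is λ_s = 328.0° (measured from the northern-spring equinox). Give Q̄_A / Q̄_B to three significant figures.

— Configuration A (φ=-44.1°):
Solar longitude: λ_s = 360° × (221 − 80)/365.25 = 138.973°.
sin δ = sin 23.44° × sin 138.973° = 0.26111, so δ = +15.136°.
cos H₀ = −tan(-44.1°) tan(+15.136°) = 0.2621, H₀ = 1.3056 rad.
Bracket: H₀ sin φ sin δ + cos φ cos δ sin H₀ = 1.3056×-0.69591×0.26111 + 0.71813×0.96531×0.96503 = -0.237239 + 0.668976 = 0.431737.
Q̄ = (S₀/π) × [bracket] = (1361/π) × 0.431737 = 187.04 W/m².
— Configuration B (φ=+32.0°):
Solar declination: sin δ = sin ε · sin λ_s = sin 23.44° × sin 328.0° = -0.21080, so δ = -12.169°.
cos H₀ = −tan(+32.0°) tan(-12.169°) = 0.1347, H₀ = 1.4356 rad.
Bracket: H₀ sin φ sin δ + cos φ cos δ sin H₀ = 1.4356×0.52992×-0.21080 + 0.84805×0.97753×0.99088 = -0.160367 + 0.821434 = 0.661067.
Q̄ = (S₀/π) × [bracket] = (1361/π) × 0.661067 = 286.39 W/m².
Ratio Q̄_A / Q̄_B = 187.04 / 286.39 = 0.6531.

Q̄_A / Q̄_B ≈ 0.653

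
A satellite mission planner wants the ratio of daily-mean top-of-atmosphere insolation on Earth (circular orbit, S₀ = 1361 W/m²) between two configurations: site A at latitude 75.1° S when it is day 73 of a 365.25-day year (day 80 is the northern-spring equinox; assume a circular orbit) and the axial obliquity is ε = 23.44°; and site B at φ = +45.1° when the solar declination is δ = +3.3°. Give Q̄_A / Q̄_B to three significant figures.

— Configuration A (φ=-75.1°):
Solar longitude: λ_s = 360° × (73 − 80)/365.25 = -6.899°, i.e. -6.899° + 360° = 353.101°.
sin δ = sin 23.44° × sin 353.101° = -0.04778, so δ = -2.739°.
cos H₀ = −tan(-75.1°) tan(-2.739°) = -0.1798, H₀ = 1.7516 rad.
Bracket: H₀ sin φ sin δ + cos φ cos δ sin H₀ = 1.7516×-0.96638×-0.04778 + 0.25713×0.99886×0.98370 = 0.080878 + 0.252650 = 0.333528.
Q̄ = (S₀/π) × [bracket] = (1361/π) × 0.333528 = 144.49 W/m².
— Configuration B (φ=+45.1°):
cos H₀ = −tan(+45.1°) tan(+3.300°) = -0.0579, H₀ = 1.6287 rad.
Bracket: H₀ sin φ sin δ + cos φ cos δ sin H₀ = 1.6287×0.70834×0.05756 + 0.70587×0.99834×0.99832 = 0.066405 + 0.703514 = 0.769919.
Q̄ = (S₀/π) × [bracket] = (1361/π) × 0.769919 = 333.54 W/m².
Ratio Q̄_A / Q̄_B = 144.49 / 333.54 = 0.4332.

Q̄_A / Q̄_B ≈ 0.433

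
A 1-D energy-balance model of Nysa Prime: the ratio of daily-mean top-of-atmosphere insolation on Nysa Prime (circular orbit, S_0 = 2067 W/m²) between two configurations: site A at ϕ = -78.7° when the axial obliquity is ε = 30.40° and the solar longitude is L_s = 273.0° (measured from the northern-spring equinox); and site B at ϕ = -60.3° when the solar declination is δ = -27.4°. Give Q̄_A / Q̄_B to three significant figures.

Q̄_A / Q̄_B ≈ 1.23

— Configuration A (ϕ=-78.7°):
Solar declination: sin δ = sin ε · sin L_s = sin 30.40° × sin 273.0° = -0.50534, so δ = -30.354°.
cos h₀ = −tan(-78.7°) tan(-30.354°) = -2.9307 ≤ −1 ⇒ polar day, h₀ = π.
Bracket: h₀ sin ϕ sin δ + cos ϕ cos δ sin h₀ = 3.1416×-0.98061×-0.50534 + 0.19595×0.86292×0.00000 = 1.556793 + 0.000000 = 1.556793.
Q̄ = (S_0/π) × [bracket] = (2067/π) × 1.556793 = 1024.3 W/m².
— Configuration B (ϕ=-60.3°):
cos h₀ = −tan(-60.3°) tan(-27.400°) = -0.9088, h₀ = 2.7111 rad.
Bracket: h₀ sin ϕ sin δ + cos ϕ cos δ sin h₀ = 2.7111×-0.86863×-0.46020 + 0.49546×0.88782×0.41731 = 1.083745 + 0.183566 = 1.267311.
Q̄ = (S_0/π) × [bracket] = (2067/π) × 1.267311 = 833.82 W/m².
Ratio Q̄_A / Q̄_B = 1024.3 / 833.82 = 1.228.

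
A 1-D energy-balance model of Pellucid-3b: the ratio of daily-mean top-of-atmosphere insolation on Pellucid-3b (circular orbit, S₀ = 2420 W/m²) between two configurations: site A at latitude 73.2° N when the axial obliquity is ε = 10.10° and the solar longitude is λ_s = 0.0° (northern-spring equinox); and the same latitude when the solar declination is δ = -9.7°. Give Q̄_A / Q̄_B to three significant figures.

Q̄_A / Q̄_B ≈ 3.68

— Configuration A (φ=+73.2°):
Solar declination: sin δ = sin ε · sin λ_s = sin 10.10° × sin 0.0° = 0.00000, so δ = +0.000°.
cos H₀ = −tan(+73.2°) tan(+0.000°) = -0.0000, H₀ = 1.5708 rad.
Bracket: H₀ sin φ sin δ + cos φ cos δ sin H₀ = 1.5708×0.95732×0.00000 + 0.28903×1.00000×1.00000 = 0.000000 + 0.289030 = 0.289030.
Q̄ = (S₀/π) × [bracket] = (2420/π) × 0.289030 = 222.64 W/m².
— Configuration B (φ=+73.2°):
cos H₀ = −tan(+73.2°) tan(-9.700°) = 0.5662, H₀ = 0.9690 rad.
Bracket: H₀ sin φ sin δ + cos φ cos δ sin H₀ = 0.9690×0.95732×-0.16849 + 0.28903×0.98570×0.82430 = -0.156299 + 0.234840 = 0.078541.
Q̄ = (S₀/π) × [bracket] = (2420/π) × 0.078541 = 60.501 W/m².
Ratio Q̄_A / Q̄_B = 222.64 / 60.501 = 3.680.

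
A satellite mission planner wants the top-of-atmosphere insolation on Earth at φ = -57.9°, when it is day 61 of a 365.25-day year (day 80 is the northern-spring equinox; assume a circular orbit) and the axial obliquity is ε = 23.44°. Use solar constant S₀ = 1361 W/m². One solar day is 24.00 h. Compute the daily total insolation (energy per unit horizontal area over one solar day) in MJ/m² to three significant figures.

26.5 MJ/m²

Solar longitude: λ_s = 360° × (61 − 80)/365.25 = -18.727°, i.e. -18.727° + 360° = 341.273°.
sin δ = sin 23.44° × sin 341.273° = -0.12771, so δ = -7.337°.
cos H₀ = −tan(-57.9°) tan(-7.337°) = -0.2053, H₀ = 1.7775 rad.
Bracket: H₀ sin φ sin δ + cos φ cos δ sin H₀ = 1.7775×-0.84712×-0.12771 + 0.53140×0.99181×0.97870 = 0.192300 + 0.515822 = 0.708122.
Q̄ = (S₀/π) × [bracket] = (1361/π) × 0.708122 = 306.77 W/m².
Daily total = Q̄ × 24.00 h × 3600 s/h = 306.77 × 24.00 × 3600 / 10⁶ = 26.50 MJ/m².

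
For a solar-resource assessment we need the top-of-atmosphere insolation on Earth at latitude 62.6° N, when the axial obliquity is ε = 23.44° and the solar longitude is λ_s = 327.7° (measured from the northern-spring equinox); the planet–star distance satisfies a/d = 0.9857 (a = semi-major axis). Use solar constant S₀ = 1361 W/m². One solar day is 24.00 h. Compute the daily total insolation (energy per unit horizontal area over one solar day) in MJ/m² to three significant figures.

Solar declination: sin δ = sin ε · sin λ_s = sin 23.44° × sin 327.7° = -0.21256, so δ = -12.272°.
cos H₀ = −tan(+62.6°) tan(-12.272°) = 0.4197, H₀ = 1.1377 rad.
Bracket: H₀ sin φ sin δ + cos φ cos δ sin H₀ = 1.1377×0.88782×-0.21256 + 0.46020×0.97715×0.90768 = -0.214701 + 0.408170 = 0.193469.
Inverse-square distance factor (a/d)² = 0.9857² = 0.971604.
Q̄ = (S₀/π) × 0.971604 × [bracket] = (1361/π) × 0.971604 × 0.193469 = 81.435 W/m².
Daily total = Q̄ × 24.00 h × 3600 s/h = 81.435 × 24.00 × 3600 / 10⁶ = 7.036 MJ/m².

7.04 MJ/m²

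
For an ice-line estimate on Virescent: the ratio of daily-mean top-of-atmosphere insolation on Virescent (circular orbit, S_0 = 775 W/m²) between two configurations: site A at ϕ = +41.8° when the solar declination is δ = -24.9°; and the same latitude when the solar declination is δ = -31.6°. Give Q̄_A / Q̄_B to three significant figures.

Q̄_A / Q̄_B ≈ 1.59

— Configuration A (ϕ=+41.8°):
cos h₀ = −tan(+41.8°) tan(-24.900°) = 0.4150, h₀ = 1.1428 rad.
Bracket: h₀ sin ϕ sin δ + cos ϕ cos δ sin h₀ = 1.1428×0.66653×-0.42104 + 0.74548×0.90704×0.90981 = -0.320711 + 0.615195 = 0.294484.
Q̄ = (S_0/π) × [bracket] = (775/π) × 0.294484 = 72.646 W/m².
— Configuration B (ϕ=+41.8°):
cos h₀ = −tan(+41.8°) tan(-31.600°) = 0.5501, h₀ = 0.9884 rad.
Bracket: h₀ sin ϕ sin δ + cos ϕ cos δ sin h₀ = 0.9884×0.66653×-0.52399 + 0.74548×0.85173×0.83513 = -0.345204 + 0.530264 = 0.185060.
Q̄ = (S_0/π) × [bracket] = (775/π) × 0.185060 = 45.652 W/m².
Ratio Q̄_A / Q̄_B = 72.646 / 45.652 = 1.591.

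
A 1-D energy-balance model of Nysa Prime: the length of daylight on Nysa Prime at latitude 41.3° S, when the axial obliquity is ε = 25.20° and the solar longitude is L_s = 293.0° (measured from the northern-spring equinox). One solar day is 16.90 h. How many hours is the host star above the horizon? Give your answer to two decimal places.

Solar declination: sin δ = sin ε · sin L_s = sin 25.20° × sin 293.0° = -0.39193, so δ = -23.075°.
cos h₀ = −tan ϕ · tan δ = −tan(-41.3°) × tan(-23.075°) = -0.3743, so h₀ = 1.9544 rad = 111.98°.
Daylight = 2h₀/(2π) × 16.90 h = (1.9544/π) × 16.90 = 10.51 h.

10.51 h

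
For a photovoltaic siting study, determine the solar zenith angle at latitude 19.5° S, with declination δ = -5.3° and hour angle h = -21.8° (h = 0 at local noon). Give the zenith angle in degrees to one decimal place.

cos θ_z = sin φ sin δ + cos φ cos δ cos h = 0.030834 + 0.871487 = 0.902321.
θ_z = arccos(0.902321) = 25.5°.

θ_z = 25.5°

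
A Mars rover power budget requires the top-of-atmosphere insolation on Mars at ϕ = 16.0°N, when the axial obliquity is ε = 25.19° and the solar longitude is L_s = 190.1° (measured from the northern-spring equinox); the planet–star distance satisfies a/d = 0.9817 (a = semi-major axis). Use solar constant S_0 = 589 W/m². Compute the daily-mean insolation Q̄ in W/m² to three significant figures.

Q̄ ≈ 167 W/m²

Solar declination: sin δ = sin ε · sin L_s = sin 25.19° × sin 190.1° = -0.07464, so δ = -4.281°.
cos h₀ = −tan(+16.0°) tan(-4.281°) = 0.0215, h₀ = 1.5493 rad.
Bracket: h₀ sin ϕ sin δ + cos ϕ cos δ sin h₀ = 1.5493×0.27564×-0.07464 + 0.96126×0.99721×0.99977 = -0.031875 + 0.958358 = 0.926483.
Inverse-square distance factor (a/d)² = 0.9817² = 0.963735.
Q̄ = (S_0/π) × 0.963735 × [bracket] = (589/π) × 0.963735 × 0.926483 = 167.4 W/m².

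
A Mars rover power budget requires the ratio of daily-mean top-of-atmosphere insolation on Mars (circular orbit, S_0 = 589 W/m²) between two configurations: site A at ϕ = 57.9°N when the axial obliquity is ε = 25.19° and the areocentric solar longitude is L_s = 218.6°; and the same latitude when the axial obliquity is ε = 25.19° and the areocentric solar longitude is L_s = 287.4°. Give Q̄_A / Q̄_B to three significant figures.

Q̄_A / Q̄_B ≈ 2.86

— Configuration A (ϕ=+57.9°):
sin δ = sin 25.19° × sin 218.6° = -0.26554, so δ = -15.399°.
cos h₀ = −tan(+57.9°) tan(-15.399°) = 0.4391, h₀ = 1.1162 rad.
Bracket: h₀ sin ϕ sin δ + cos ϕ cos δ sin h₀ = 1.1162×0.84712×-0.26554 + 0.53140×0.96410×0.89846 = -0.251083 + 0.460301 = 0.209218.
Q̄ = (S_0/π) × [bracket] = (589/π) × 0.209218 = 39.225 W/m².
— Configuration B (ϕ=+57.9°):
sin δ = sin 25.19° × sin 287.4° = -0.40615, so δ = -23.963°.
cos h₀ = −tan(+57.9°) tan(-23.963°) = 0.7085, h₀ = 0.7834 rad.
Bracket: h₀ sin ϕ sin δ + cos ϕ cos δ sin h₀ = 0.7834×0.84712×-0.40615 + 0.53140×0.91381×0.70569 = -0.269535 + 0.342682 = 0.073147.
Q̄ = (S_0/π) × [bracket] = (589/π) × 0.073147 = 13.714 W/m².
Ratio Q̄_A / Q̄_B = 39.225 / 13.714 = 2.860.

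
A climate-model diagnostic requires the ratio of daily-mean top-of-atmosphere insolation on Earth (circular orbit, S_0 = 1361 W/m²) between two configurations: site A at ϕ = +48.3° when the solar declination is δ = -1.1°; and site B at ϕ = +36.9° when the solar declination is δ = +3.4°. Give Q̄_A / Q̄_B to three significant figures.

Q̄_A / Q̄_B ≈ 0.752

— Configuration A (ϕ=+48.3°):
cos h₀ = −tan(+48.3°) tan(-1.100°) = 0.0216, h₀ = 1.5492 rad.
Bracket: h₀ sin ϕ sin δ + cos ϕ cos δ sin h₀ = 1.5492×0.74664×-0.01920 + 0.66523×0.99982×0.99977 = -0.022209 + 0.664957 = 0.642748.
Q̄ = (S_0/π) × [bracket] = (1361/π) × 0.642748 = 278.45 W/m².
— Configuration B (ϕ=+36.9°):
cos h₀ = −tan(+36.9°) tan(+3.400°) = -0.0446, h₀ = 1.6154 rad.
Bracket: h₀ sin ϕ sin δ + cos ϕ cos δ sin h₀ = 1.6154×0.60042×0.05931 + 0.79968×0.99824×0.99900 = 0.057526 + 0.797474 = 0.855000.
Q̄ = (S_0/π) × [bracket] = (1361/π) × 0.855000 = 370.40 W/m².
Ratio Q̄_A / Q̄_B = 278.45 / 370.40 = 0.7518.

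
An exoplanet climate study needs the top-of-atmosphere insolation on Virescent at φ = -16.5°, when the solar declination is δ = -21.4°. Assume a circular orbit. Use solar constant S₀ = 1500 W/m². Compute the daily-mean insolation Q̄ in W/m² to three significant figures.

Q̄ ≈ 507 W/m²

cos H₀ = −tan(-16.5°) tan(-21.400°) = -0.1161, H₀ = 1.6871 rad.
Bracket: H₀ sin φ sin δ + cos φ cos δ sin H₀ = 1.6871×-0.28402×-0.36488 + 0.95882×0.93106×0.99324 = 0.174840 + 0.886684 = 1.061524.
Q̄ = (S₀/π) × [bracket] = (1500/π) × 1.061524 = 506.8 W/m².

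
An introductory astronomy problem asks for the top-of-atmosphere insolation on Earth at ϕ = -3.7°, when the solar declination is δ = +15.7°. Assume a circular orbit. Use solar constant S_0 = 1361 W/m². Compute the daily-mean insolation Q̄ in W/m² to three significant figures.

cos h₀ = −tan(-3.7°) tan(+15.700°) = 0.0182, h₀ = 1.5526 rad.
Bracket: h₀ sin ϕ sin δ + cos ϕ cos δ sin h₀ = 1.5526×-0.06453×0.27060 + 0.99792×0.96269×0.99983 = -0.027111 + 0.960524 = 0.933413.
Q̄ = (S_0/π) × [bracket] = (1361/π) × 0.933413 = 404.4 W/m².

Q̄ ≈ 404 W/m²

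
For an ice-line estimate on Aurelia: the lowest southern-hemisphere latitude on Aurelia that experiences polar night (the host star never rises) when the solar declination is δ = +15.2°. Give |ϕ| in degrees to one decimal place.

Polar night requires cos h₀ = −tan ϕ tan δ ≥ 1, i.e. tan ϕ tan δ ≤ −1.
The boundary is |tan ϕ| · |tan δ| = 1, so |ϕ| = 90° − |δ| = 90° − 15.2° = 74.8° in the southern hemisphere.

|ϕ| = 74.8°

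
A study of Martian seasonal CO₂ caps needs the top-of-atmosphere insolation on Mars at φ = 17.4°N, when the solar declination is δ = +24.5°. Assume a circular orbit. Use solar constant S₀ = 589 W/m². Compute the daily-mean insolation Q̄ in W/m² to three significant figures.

Q̄ ≈ 201 W/m²

cos H₀ = −tan(+17.4°) tan(+24.500°) = -0.1428, H₀ = 1.7141 rad.
Bracket: H₀ sin φ sin δ + cos φ cos δ sin H₀ = 1.7141×0.29904×0.41469 + 0.95424×0.90996×0.98975 = 0.212564 + 0.859420 = 1.071984.
Q̄ = (S₀/π) × [bracket] = (589/π) × 1.071984 = 201.0 W/m².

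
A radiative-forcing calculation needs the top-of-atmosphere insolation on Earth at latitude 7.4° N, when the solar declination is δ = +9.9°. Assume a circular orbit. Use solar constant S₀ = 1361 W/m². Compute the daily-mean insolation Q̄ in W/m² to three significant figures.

Q̄ ≈ 438 W/m²

cos H₀ = −tan(+7.4°) tan(+9.900°) = -0.0227, H₀ = 1.5935 rad.
Bracket: H₀ sin φ sin δ + cos φ cos δ sin H₀ = 1.5935×0.12880×0.17193 + 0.99167×0.98511×0.99974 = 0.035287 + 0.976650 = 1.011937.
Q̄ = (S₀/π) × [bracket] = (1361/π) × 1.011937 = 438.4 W/m².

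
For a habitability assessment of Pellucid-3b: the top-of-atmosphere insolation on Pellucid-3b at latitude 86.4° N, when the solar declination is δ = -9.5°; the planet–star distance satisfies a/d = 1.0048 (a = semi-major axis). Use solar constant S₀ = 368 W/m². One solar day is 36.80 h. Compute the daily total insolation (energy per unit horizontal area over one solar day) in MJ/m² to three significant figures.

cos H₀ = −tan(+86.4°) tan(-9.500°) = 2.6598 ≥ 1 ⇒ polar night, H₀ = 0 and Q̄ = 0.
Inverse-square distance factor (a/d)² = 1.0048² = 1.009623.
Daily total = Q̄ × 36.80 h × 3600 s/h = 0.00 MJ/m².

0.00 MJ/m²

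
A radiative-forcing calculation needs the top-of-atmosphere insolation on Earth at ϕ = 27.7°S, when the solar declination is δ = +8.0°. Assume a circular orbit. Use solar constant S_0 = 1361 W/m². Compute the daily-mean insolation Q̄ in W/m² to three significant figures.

Q̄ ≈ 337 W/m²

cos h₀ = −tan(-27.7°) tan(+8.000°) = 0.0738, h₀ = 1.4969 rad.
Bracket: h₀ sin ϕ sin δ + cos ϕ cos δ sin h₀ = 1.4969×-0.46484×0.13917 + 0.88539×0.99027×0.99727 = -0.096837 + 0.874382 = 0.777545.
Q̄ = (S_0/π) × [bracket] = (1361/π) × 0.777545 = 336.8 W/m².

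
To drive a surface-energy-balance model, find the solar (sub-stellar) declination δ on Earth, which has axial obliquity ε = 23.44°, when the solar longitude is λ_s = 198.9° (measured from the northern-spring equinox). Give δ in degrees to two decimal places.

δ = -7.40°

sin δ = sin ε · sin λ_s = sin 23.44° × sin 198.9° = -0.128851.
δ = arcsin(-0.128851) = -7.40°.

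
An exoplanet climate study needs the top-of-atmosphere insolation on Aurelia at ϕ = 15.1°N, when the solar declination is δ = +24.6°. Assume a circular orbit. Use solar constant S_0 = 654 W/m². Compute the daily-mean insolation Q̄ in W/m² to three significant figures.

cos h₀ = −tan(+15.1°) tan(+24.600°) = -0.1235, h₀ = 1.6946 rad.
Bracket: h₀ sin ϕ sin δ + cos ϕ cos δ sin h₀ = 1.6946×0.26050×0.41628 + 0.96547×0.90924×0.99234 = 0.183764 + 0.871120 = 1.054884.
Q̄ = (S_0/π) × [bracket] = (654/π) × 1.054884 = 219.6 W/m².

Q̄ ≈ 220 W/m²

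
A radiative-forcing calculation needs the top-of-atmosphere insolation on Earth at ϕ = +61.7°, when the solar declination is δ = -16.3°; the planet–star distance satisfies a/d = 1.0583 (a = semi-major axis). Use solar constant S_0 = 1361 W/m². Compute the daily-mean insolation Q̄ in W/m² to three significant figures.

Q̄ ≈ 65.9 W/m²

cos h₀ = −tan(+61.7°) tan(-16.300°) = 0.5431, h₀ = 0.9967 rad.
Bracket: h₀ sin ϕ sin δ + cos ϕ cos δ sin h₀ = 0.9967×0.88048×-0.28067 + 0.47409×0.95981×0.83968 = -0.246309 + 0.382085 = 0.135776.
Inverse-square distance factor (a/d)² = 1.0583² = 1.119999.
Q̄ = (S_0/π) × 1.119999 × [bracket] = (1361/π) × 1.119999 × 0.135776 = 65.88 W/m².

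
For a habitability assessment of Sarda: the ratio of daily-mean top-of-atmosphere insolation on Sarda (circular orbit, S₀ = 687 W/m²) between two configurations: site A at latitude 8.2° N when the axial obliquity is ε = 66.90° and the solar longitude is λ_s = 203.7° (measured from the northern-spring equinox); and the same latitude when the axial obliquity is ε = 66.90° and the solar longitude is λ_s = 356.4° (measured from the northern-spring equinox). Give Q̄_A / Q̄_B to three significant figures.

— Configuration A (φ=+8.2°):
Solar declination: sin δ = sin ε · sin λ_s = sin 66.90° × sin 203.7° = -0.36972, so δ = -21.698°.
cos H₀ = −tan(+8.2°) tan(-21.698°) = 0.0573, H₀ = 1.5134 rad.
Bracket: H₀ sin φ sin δ + cos φ cos δ sin H₀ = 1.5134×0.14263×-0.36972 + 0.98978×0.92914×0.99835 = -0.079806 + 0.918127 = 0.838321.
Q̄ = (S₀/π) × [bracket] = (687/π) × 0.838321 = 183.32 W/m².
— Configuration B (φ=+8.2°):
Solar declination: sin δ = sin ε · sin λ_s = sin 66.90° × sin 356.4° = -0.05776, so δ = -3.311°.
cos H₀ = −tan(+8.2°) tan(-3.311°) = 0.0083, H₀ = 1.5625 rad.
Bracket: H₀ sin φ sin δ + cos φ cos δ sin H₀ = 1.5625×0.14263×-0.05776 + 0.98978×0.99833×0.99997 = -0.012872 + 0.988097 = 0.975225.
Q̄ = (S₀/π) × [bracket] = (687/π) × 0.975225 = 213.26 W/m².
Ratio Q̄_A / Q̄_B = 183.32 / 213.26 = 0.8596.

Q̄_A / Q̄_B ≈ 0.860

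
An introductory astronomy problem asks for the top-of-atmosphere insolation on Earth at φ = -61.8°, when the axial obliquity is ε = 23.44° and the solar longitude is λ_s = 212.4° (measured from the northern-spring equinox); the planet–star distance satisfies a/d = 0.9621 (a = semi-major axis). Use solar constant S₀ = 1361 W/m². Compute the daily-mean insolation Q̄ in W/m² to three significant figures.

Solar declination: sin δ = sin ε · sin λ_s = sin 23.44° × sin 212.4° = -0.21315, so δ = -12.307°.
cos H₀ = −tan(-61.8°) tan(-12.307°) = -0.4069, H₀ = 1.9898 rad.
Bracket: H₀ sin φ sin δ + cos φ cos δ sin H₀ = 1.9898×-0.88130×-0.21315 + 0.47255×0.97702×0.91349 = 0.373782 + 0.421750 = 0.795532.
Inverse-square distance factor (a/d)² = 0.9621² = 0.925636.
Q̄ = (S₀/π) × 0.925636 × [bracket] = (1361/π) × 0.925636 × 0.795532 = 319.0 W/m².

Q̄ ≈ 319 W/m²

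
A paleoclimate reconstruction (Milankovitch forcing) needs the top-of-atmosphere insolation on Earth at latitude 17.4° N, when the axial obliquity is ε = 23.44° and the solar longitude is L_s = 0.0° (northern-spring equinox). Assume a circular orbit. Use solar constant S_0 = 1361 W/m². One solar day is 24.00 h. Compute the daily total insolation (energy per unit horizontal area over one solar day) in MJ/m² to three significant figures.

Solar declination: sin δ = sin ε · sin L_s = sin 23.44° × sin 0.0° = 0.00000, so δ = +0.000°.
cos h₀ = −tan(+17.4°) tan(+0.000°) = -0.0000, h₀ = 1.5708 rad.
Bracket: h₀ sin ϕ sin δ + cos ϕ cos δ sin h₀ = 1.5708×0.29904×0.00000 + 0.95424×1.00000×1.00000 = 0.000000 + 0.954240 = 0.954240.
Q̄ = (S_0/π) × [bracket] = (1361/π) × 0.954240 = 413.40 W/m².
Daily total = Q̄ × 24.00 h × 3600 s/h = 413.40 × 24.00 × 3600 / 10⁶ = 35.72 MJ/m².

35.7 MJ/m²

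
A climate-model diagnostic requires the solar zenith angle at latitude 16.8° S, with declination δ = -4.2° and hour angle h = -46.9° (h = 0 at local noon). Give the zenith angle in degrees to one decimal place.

θ_z = 47.7°

cos θ_z = sin φ sin δ + cos φ cos δ cos h = 0.021168 + 0.652355 = 0.673523.
θ_z = arccos(0.673523) = 47.7°.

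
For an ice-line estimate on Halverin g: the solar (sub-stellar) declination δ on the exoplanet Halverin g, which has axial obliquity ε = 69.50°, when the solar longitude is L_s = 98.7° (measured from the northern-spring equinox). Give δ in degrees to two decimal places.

δ = +67.80°

sin δ = sin ε · sin L_s = sin 69.50° × sin 98.7° = 0.925895.
δ = arcsin(0.925895) = +67.80°.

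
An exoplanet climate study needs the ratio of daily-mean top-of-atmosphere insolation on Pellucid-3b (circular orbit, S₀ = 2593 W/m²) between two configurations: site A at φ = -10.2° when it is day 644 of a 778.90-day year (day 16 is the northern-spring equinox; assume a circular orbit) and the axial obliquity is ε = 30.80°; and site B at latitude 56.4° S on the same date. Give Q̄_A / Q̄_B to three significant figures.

— Configuration A (φ=-10.2°):
Solar longitude: λ_s = 360° × (644 − 16)/778.90 = 290.255°.
sin δ = sin 30.80° × sin 290.255° = -0.48038, so δ = -28.710°.
cos H₀ = −tan(-10.2°) tan(-28.710°) = -0.0985, H₀ = 1.6695 rad.
Bracket: H₀ sin φ sin δ + cos φ cos δ sin H₀ = 1.6695×-0.17708×-0.48038 + 0.98420×0.87706×0.99513 = 0.142017 + 0.858999 = 1.001016.
Q̄ = (S₀/π) × [bracket] = (2593/π) × 1.001016 = 826.22 W/m².
— Configuration B (φ=-56.4°):
cos H₀ = −tan(-56.4°) tan(-28.710°) = -0.8244, H₀ = 2.5399 rad.
Bracket: H₀ sin φ sin δ + cos φ cos δ sin H₀ = 2.5399×-0.83292×-0.48038 + 0.55339×0.87706×0.56605 = 1.016260 + 0.274736 = 1.290996.
Q̄ = (S₀/π) × [bracket] = (2593/π) × 1.290996 = 1065.6 W/m².
Ratio Q̄_A / Q̄_B = 826.22 / 1065.6 = 0.7754.

Q̄_A / Q̄_B ≈ 0.775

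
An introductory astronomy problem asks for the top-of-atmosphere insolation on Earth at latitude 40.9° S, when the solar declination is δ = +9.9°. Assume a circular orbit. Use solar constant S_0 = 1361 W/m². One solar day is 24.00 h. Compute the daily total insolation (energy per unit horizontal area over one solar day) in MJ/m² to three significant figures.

cos h₀ = −tan(-40.9°) tan(+9.900°) = 0.1512, h₀ = 1.4190 rad.
Bracket: h₀ sin ϕ sin δ + cos ϕ cos δ sin h₀ = 1.4190×-0.65474×0.17193 + 0.75585×0.98511×0.98851 = -0.159736 + 0.736040 = 0.576304.
Q̄ = (S_0/π) × [bracket] = (1361/π) × 0.576304 = 249.67 W/m².
Daily total = Q̄ × 24.00 h × 3600 s/h = 249.67 × 24.00 × 3600 / 10⁶ = 21.57 MJ/m².

21.6 MJ/m²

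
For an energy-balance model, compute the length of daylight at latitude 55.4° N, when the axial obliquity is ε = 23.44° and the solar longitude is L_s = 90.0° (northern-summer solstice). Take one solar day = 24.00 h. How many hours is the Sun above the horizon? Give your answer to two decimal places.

17.19 h

Solar declination: sin δ = sin ε · sin L_s = sin 23.44° × sin 90.0° = 0.39779, so δ = +23.440°.
cos h₀ = −tan ϕ · tan δ = −tan(+55.4°) × tan(+23.440°) = -0.6285, so h₀ = 2.2504 rad = 128.94°.
Daylight = 2h₀/(2π) × 24.00 h = (2.2504/π) × 24.00 = 17.19 h.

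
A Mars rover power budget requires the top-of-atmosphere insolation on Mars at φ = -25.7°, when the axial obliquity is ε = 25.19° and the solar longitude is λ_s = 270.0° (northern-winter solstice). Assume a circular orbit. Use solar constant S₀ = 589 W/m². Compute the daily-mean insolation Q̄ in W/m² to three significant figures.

Q̄ ≈ 211 W/m²

Solar declination: sin δ = sin ε · sin λ_s = sin 25.19° × sin 270.0° = -0.42562, so δ = -25.190°.
cos H₀ = −tan(-25.7°) tan(-25.190°) = -0.2264, H₀ = 1.7991 rad.
Bracket: H₀ sin φ sin δ + cos φ cos δ sin H₀ = 1.7991×-0.43366×-0.42562 + 0.90108×0.90490×0.97404 = 0.332068 + 0.794220 = 1.126288.
Q̄ = (S₀/π) × [bracket] = (589/π) × 1.126288 = 211.2 W/m².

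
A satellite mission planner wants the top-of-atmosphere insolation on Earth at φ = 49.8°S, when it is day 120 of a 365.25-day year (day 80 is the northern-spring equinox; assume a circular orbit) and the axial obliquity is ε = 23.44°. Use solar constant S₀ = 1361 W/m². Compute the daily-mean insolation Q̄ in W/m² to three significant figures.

Q̄ ≈ 152 W/m²

Solar longitude: λ_s = 360° × (120 − 80)/365.25 = 39.425°.
sin δ = sin 23.44° × sin 39.425° = 0.25262, so δ = +14.633°.
cos H₀ = −tan(-49.8°) tan(+14.633°) = 0.3090, H₀ = 1.2567 rad.
Bracket: H₀ sin φ sin δ + cos φ cos δ sin H₀ = 1.2567×-0.76380×0.25262 + 0.64546×0.96756×0.95108 = -0.242482 + 0.593970 = 0.351488.
Q̄ = (S₀/π) × [bracket] = (1361/π) × 0.351488 = 152.3 W/m².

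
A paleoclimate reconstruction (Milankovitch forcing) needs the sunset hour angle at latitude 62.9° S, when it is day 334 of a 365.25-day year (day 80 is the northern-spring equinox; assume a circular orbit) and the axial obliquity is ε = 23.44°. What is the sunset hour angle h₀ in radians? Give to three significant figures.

Solar longitude: L_s = 360° × (334 − 80)/365.25 = 250.349°.
sin δ = sin 23.44° × sin 250.349° = -0.37462, so δ = -22.001°.
cos h₀ = −tan ϕ · tan δ = −tan(-62.9°) × tan(-22.001°) = -0.7896, so h₀ = 2.4809 rad = 142.15°.

h₀ = 2.48 rad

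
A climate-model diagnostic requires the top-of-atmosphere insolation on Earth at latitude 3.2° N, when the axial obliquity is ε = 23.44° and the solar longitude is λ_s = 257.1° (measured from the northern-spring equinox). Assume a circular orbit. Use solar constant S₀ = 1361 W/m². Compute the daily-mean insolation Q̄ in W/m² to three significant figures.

Solar declination: sin δ = sin ε · sin λ_s = sin 23.44° × sin 257.1° = -0.38775, so δ = -22.814°.
cos H₀ = −tan(+3.2°) tan(-22.814°) = 0.0235, H₀ = 1.5473 rad.
Bracket: H₀ sin φ sin δ + cos φ cos δ sin H₀ = 1.5473×0.05582×-0.38775 + 0.99844×0.92177×0.99972 = -0.033490 + 0.920074 = 0.886584.
Q̄ = (S₀/π) × [bracket] = (1361/π) × 0.886584 = 384.1 W/m².

Q̄ ≈ 384 W/m²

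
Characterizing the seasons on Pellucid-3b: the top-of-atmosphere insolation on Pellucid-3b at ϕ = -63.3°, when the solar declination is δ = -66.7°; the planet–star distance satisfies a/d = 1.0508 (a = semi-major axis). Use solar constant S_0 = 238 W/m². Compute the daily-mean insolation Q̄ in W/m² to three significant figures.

Q̄ ≈ 216 W/m²

cos h₀ = −tan(-63.3°) tan(-66.700°) = -4.6167 ≤ −1 ⇒ polar day, h₀ = π.
Bracket: h₀ sin ϕ sin δ + cos ϕ cos δ sin h₀ = 3.1416×-0.89337×-0.91845 + 0.44932×0.39555×0.00000 = 2.577732 + 0.000000 = 2.577732.
Inverse-square distance factor (a/d)² = 1.0508² = 1.104181.
Q̄ = (S_0/π) × 1.104181 × [bracket] = (238/π) × 1.104181 × 2.577732 = 215.6 W/m².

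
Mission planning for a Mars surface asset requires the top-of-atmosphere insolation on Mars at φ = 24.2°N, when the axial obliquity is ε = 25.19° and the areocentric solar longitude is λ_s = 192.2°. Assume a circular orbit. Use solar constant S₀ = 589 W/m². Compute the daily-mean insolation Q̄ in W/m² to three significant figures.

Q̄ ≈ 160 W/m²

sin δ = sin 25.19° × sin 192.2° = -0.08994, so δ = -5.160°.
cos H₀ = −tan(+24.2°) tan(-5.160°) = 0.0406, H₀ = 1.5302 rad.
Bracket: H₀ sin φ sin δ + cos φ cos δ sin H₀ = 1.5302×0.40992×-0.08994 + 0.91212×0.99595×0.99918 = -0.056416 + 0.907681 = 0.851265.
Q̄ = (S₀/π) × [bracket] = (589/π) × 0.851265 = 159.6 W/m².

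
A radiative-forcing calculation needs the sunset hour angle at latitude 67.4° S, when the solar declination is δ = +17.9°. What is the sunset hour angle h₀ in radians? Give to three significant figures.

cos h₀ = −tan ϕ · tan δ = −tan(-67.4°) × tan(+17.900°) = 0.7759, so h₀ = 0.6826 rad = 39.11°.

h₀ = 0.683 rad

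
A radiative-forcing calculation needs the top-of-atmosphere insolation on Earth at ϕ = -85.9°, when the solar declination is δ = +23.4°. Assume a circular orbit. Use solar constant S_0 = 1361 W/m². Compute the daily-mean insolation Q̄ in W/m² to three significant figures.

Q̄ ≈ 0.00 W/m²

cos h₀ = −tan(-85.9°) tan(+23.400°) = 6.0370 ≥ 1 ⇒ polar night, h₀ = 0 and Q̄ = 0.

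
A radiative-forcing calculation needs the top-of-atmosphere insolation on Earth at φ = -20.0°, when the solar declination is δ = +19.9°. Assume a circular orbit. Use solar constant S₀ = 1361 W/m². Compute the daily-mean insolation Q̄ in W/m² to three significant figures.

Q̄ ≈ 307 W/m²

cos H₀ = −tan(-20.0°) tan(+19.900°) = 0.1318, H₀ = 1.4387 rad.
Bracket: H₀ sin φ sin δ + cos φ cos δ sin H₀ = 1.4387×-0.34202×0.34038 + 0.93969×0.94029×0.99128 = -0.167489 + 0.875876 = 0.708387.
Q̄ = (S₀/π) × [bracket] = (1361/π) × 0.708387 = 306.9 W/m².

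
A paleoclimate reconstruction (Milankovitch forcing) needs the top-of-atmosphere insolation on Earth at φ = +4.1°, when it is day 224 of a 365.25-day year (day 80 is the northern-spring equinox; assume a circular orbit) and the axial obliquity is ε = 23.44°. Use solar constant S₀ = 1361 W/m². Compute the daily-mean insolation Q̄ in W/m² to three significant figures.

Q̄ ≈ 431 W/m²

Solar longitude: λ_s = 360° × (224 − 80)/365.25 = 141.930°.
sin δ = sin 23.44° × sin 141.930° = 0.24528, so δ = +14.199°.
cos H₀ = −tan(+4.1°) tan(+14.199°) = -0.0181, H₀ = 1.5889 rad.
Bracket: H₀ sin φ sin δ + cos φ cos δ sin H₀ = 1.5889×0.07150×0.24528 + 0.99744×0.96945×0.99984 = 0.027865 + 0.966813 = 0.994678.
Q̄ = (S₀/π) × [bracket] = (1361/π) × 0.994678 = 430.9 W/m².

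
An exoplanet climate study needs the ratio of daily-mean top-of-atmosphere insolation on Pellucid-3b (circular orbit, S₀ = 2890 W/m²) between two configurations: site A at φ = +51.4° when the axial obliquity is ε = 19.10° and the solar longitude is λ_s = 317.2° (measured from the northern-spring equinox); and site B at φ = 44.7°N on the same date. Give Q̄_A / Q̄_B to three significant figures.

Q̄_A / Q̄_B ≈ 0.775

— Configuration A (φ=+51.4°):
Solar declination: sin δ = sin ε · sin λ_s = sin 19.10° × sin 317.2° = -0.22233, so δ = -12.846°.
cos H₀ = −tan(+51.4°) tan(-12.846°) = 0.2857, H₀ = 1.2811 rad.
Bracket: H₀ sin φ sin δ + cos φ cos δ sin H₀ = 1.2811×0.78152×-0.22233 + 0.62388×0.97497×0.95833 = -0.222598 + 0.582918 = 0.360320.
Q̄ = (S₀/π) × [bracket] = (2890/π) × 0.360320 = 331.46 W/m².
— Configuration B (φ=+44.7°):
cos H₀ = −tan(+44.7°) tan(-12.846°) = 0.2257, H₀ = 1.3432 rad.
Bracket: H₀ sin φ sin δ + cos φ cos δ sin H₀ = 1.3432×0.70339×-0.22233 + 0.71080×0.97497×0.97421 = -0.210056 + 0.675136 = 0.465080.
Q̄ = (S₀/π) × [bracket] = (2890/π) × 0.465080 = 427.83 W/m².
Ratio Q̄_A / Q̄_B = 331.46 / 427.83 = 0.7747.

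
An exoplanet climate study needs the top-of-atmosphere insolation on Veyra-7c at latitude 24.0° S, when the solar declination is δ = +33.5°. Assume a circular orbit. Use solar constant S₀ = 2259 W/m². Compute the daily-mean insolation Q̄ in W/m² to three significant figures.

cos H₀ = −tan(-24.0°) tan(+33.500°) = 0.2947, H₀ = 1.2717 rad.
Bracket: H₀ sin φ sin δ + cos φ cos δ sin H₀ = 1.2717×-0.40674×0.55194 + 0.91355×0.83389×0.95559 = -0.285492 + 0.727969 = 0.442477.
Q̄ = (S₀/π) × [bracket] = (2259/π) × 0.442477 = 318.2 W/m².

Q̄ ≈ 318 W/m²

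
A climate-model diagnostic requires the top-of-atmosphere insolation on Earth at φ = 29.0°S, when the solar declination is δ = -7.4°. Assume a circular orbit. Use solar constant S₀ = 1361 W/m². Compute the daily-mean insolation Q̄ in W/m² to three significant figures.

Q̄ ≈ 419 W/m²

cos H₀ = −tan(-29.0°) tan(-7.400°) = -0.0720, H₀ = 1.6429 rad.
Bracket: H₀ sin φ sin δ + cos φ cos δ sin H₀ = 1.6429×-0.48481×-0.12880 + 0.87462×0.99167×0.99741 = 0.102588 + 0.865088 = 0.967676.
Q̄ = (S₀/π) × [bracket] = (1361/π) × 0.967676 = 419.2 W/m².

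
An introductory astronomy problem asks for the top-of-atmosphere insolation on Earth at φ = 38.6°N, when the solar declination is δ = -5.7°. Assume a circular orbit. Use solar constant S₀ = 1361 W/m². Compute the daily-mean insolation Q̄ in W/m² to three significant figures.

Q̄ ≈ 296 W/m²

cos H₀ = −tan(+38.6°) tan(-5.700°) = 0.0797, H₀ = 1.4910 rad.
Bracket: H₀ sin φ sin δ + cos φ cos δ sin H₀ = 1.4910×0.62388×-0.09932 + 0.78152×0.99506×0.99682 = -0.092388 + 0.775186 = 0.682798.
Q̄ = (S₀/π) × [bracket] = (1361/π) × 0.682798 = 295.8 W/m².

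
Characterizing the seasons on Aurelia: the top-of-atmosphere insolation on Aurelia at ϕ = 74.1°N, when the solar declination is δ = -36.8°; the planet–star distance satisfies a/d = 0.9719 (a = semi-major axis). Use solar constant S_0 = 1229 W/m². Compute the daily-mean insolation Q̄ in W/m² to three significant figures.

Q̄ ≈ 0.00 W/m²

cos h₀ = −tan(+74.1°) tan(-36.800°) = 2.6262 ≥ 1 ⇒ polar night, h₀ = 0 and Q̄ = 0.
Inverse-square distance factor (a/d)² = 0.9719² = 0.944590.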